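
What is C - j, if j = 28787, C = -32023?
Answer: -60810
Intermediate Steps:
C - j = -32023 - 1*28787 = -32023 - 28787 = -60810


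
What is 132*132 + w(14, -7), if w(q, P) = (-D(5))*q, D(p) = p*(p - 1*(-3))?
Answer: 16864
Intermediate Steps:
D(p) = p*(3 + p) (D(p) = p*(p + 3) = p*(3 + p))
w(q, P) = -40*q (w(q, P) = (-5*(3 + 5))*q = (-5*8)*q = (-1*40)*q = -40*q)
132*132 + w(14, -7) = 132*132 - 40*14 = 17424 - 560 = 16864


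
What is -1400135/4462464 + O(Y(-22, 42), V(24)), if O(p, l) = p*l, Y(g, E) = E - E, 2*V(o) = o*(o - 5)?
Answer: -1400135/4462464 ≈ -0.31376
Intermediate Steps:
V(o) = o*(-5 + o)/2 (V(o) = (o*(o - 5))/2 = (o*(-5 + o))/2 = o*(-5 + o)/2)
Y(g, E) = 0
O(p, l) = l*p
-1400135/4462464 + O(Y(-22, 42), V(24)) = -1400135/4462464 + ((1/2)*24*(-5 + 24))*0 = -1400135*1/4462464 + ((1/2)*24*19)*0 = -1400135/4462464 + 228*0 = -1400135/4462464 + 0 = -1400135/4462464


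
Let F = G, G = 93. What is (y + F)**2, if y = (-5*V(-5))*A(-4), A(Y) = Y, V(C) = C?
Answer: 49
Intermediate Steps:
y = -100 (y = -5*(-5)*(-4) = 25*(-4) = -100)
F = 93
(y + F)**2 = (-100 + 93)**2 = (-7)**2 = 49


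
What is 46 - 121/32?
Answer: 1351/32 ≈ 42.219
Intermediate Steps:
46 - 121/32 = 1351/32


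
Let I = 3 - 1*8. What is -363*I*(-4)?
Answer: -7260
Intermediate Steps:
I = -5 (I = 3 - 8 = -5)
-363*I*(-4) = -(-1815)*(-4) = -363*20 = -7260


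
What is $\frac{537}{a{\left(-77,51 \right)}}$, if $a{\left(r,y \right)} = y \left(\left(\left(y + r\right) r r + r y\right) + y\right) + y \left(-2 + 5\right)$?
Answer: $- \frac{179}{2686459} \approx -6.663 \cdot 10^{-5}$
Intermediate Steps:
$a{\left(r,y \right)} = 3 y + y \left(y + r y + r^{2} \left(r + y\right)\right)$ ($a{\left(r,y \right)} = y \left(\left(\left(r + y\right) r r + r y\right) + y\right) + y 3 = y \left(\left(r \left(r + y\right) r + r y\right) + y\right) + 3 y = y \left(\left(r^{2} \left(r + y\right) + r y\right) + y\right) + 3 y = y \left(\left(r y + r^{2} \left(r + y\right)\right) + y\right) + 3 y = y \left(y + r y + r^{2} \left(r + y\right)\right) + 3 y = 3 y + y \left(y + r y + r^{2} \left(r + y\right)\right)$)
$\frac{537}{a{\left(-77,51 \right)}} = \frac{537}{51 \left(3 + 51 + \left(-77\right)^{3} - 3927 + 51 \left(-77\right)^{2}\right)} = \frac{537}{51 \left(3 + 51 - 456533 - 3927 + 51 \cdot 5929\right)} = \frac{537}{51 \left(3 + 51 - 456533 - 3927 + 302379\right)} = \frac{537}{51 \left(-158027\right)} = \frac{537}{-8059377} = 537 \left(- \frac{1}{8059377}\right) = - \frac{179}{2686459}$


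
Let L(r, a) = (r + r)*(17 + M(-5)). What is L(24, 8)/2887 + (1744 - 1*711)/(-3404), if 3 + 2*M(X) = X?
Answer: -858175/9827348 ≈ -0.087325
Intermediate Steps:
M(X) = -3/2 + X/2
L(r, a) = 26*r (L(r, a) = (r + r)*(17 + (-3/2 + (½)*(-5))) = (2*r)*(17 + (-3/2 - 5/2)) = (2*r)*(17 - 4) = (2*r)*13 = 26*r)
L(24, 8)/2887 + (1744 - 1*711)/(-3404) = (26*24)/2887 + (1744 - 1*711)/(-3404) = 624*(1/2887) + (1744 - 711)*(-1/3404) = 624/2887 + 1033*(-1/3404) = 624/2887 - 1033/3404 = -858175/9827348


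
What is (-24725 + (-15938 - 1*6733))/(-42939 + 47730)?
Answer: -47396/4791 ≈ -9.8927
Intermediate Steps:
(-24725 + (-15938 - 1*6733))/(-42939 + 47730) = (-24725 + (-15938 - 6733))/4791 = (-24725 - 22671)*(1/4791) = -47396*1/4791 = -47396/4791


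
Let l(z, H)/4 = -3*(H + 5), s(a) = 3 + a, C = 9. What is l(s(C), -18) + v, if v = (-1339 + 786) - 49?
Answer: -446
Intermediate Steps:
l(z, H) = -60 - 12*H (l(z, H) = 4*(-3*(H + 5)) = 4*(-3*(5 + H)) = 4*(-15 - 3*H) = -60 - 12*H)
v = -602 (v = -553 - 49 = -602)
l(s(C), -18) + v = (-60 - 12*(-18)) - 602 = (-60 + 216) - 602 = 156 - 602 = -446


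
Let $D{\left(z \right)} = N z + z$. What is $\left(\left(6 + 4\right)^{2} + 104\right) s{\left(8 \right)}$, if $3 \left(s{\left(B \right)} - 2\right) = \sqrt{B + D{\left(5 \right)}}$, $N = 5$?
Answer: $408 + 68 \sqrt{38} \approx 827.18$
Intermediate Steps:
$D{\left(z \right)} = 6 z$ ($D{\left(z \right)} = 5 z + z = 6 z$)
$s{\left(B \right)} = 2 + \frac{\sqrt{30 + B}}{3}$ ($s{\left(B \right)} = 2 + \frac{\sqrt{B + 6 \cdot 5}}{3} = 2 + \frac{\sqrt{B + 30}}{3} = 2 + \frac{\sqrt{30 + B}}{3}$)
$\left(\left(6 + 4\right)^{2} + 104\right) s{\left(8 \right)} = \left(\left(6 + 4\right)^{2} + 104\right) \left(2 + \frac{\sqrt{30 + 8}}{3}\right) = \left(10^{2} + 104\right) \left(2 + \frac{\sqrt{38}}{3}\right) = \left(100 + 104\right) \left(2 + \frac{\sqrt{38}}{3}\right) = 204 \left(2 + \frac{\sqrt{38}}{3}\right) = 408 + 68 \sqrt{38}$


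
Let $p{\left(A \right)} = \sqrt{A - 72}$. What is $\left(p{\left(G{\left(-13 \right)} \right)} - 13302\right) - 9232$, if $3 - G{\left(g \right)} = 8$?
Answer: $-22534 + i \sqrt{77} \approx -22534.0 + 8.775 i$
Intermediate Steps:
$G{\left(g \right)} = -5$ ($G{\left(g \right)} = 3 - 8 = -5$)
$p{\left(A \right)} = \sqrt{-72 + A}$
$\left(p{\left(G{\left(-13 \right)} \right)} - 13302\right) - 9232 = \left(\sqrt{-72 - 5} - 13302\right) - 9232 = \left(\sqrt{-77} - 13302\right) - 9232 = \left(i \sqrt{77} - 13302\right) - 9232 = \left(-13302 + i \sqrt{77}\right) - 9232 = -22534 + i \sqrt{77}$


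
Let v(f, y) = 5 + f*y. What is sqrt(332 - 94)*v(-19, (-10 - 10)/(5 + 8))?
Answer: 445*sqrt(238)/13 ≈ 528.09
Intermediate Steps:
sqrt(332 - 94)*v(-19, (-10 - 10)/(5 + 8)) = sqrt(332 - 94)*(5 - 19*(-10 - 10)/(5 + 8)) = sqrt(238)*(5 - (-380)/13) = sqrt(238)*(5 - 19*(-20/13)) = sqrt(238)*(5 + 380/13) = sqrt(238)*(445/13) = 445*sqrt(238)/13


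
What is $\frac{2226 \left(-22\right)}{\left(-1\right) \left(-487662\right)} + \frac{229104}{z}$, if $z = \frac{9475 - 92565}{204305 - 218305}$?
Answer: $\frac{532023924758}{13782257} \approx 38602.0$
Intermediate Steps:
$z = \frac{1187}{200}$ ($z = - \frac{83090}{-14000} = \left(-83090\right) \left(- \frac{1}{14000}\right) = \frac{1187}{200} \approx 5.935$)
$\frac{2226 \left(-22\right)}{\left(-1\right) \left(-487662\right)} + \frac{229104}{z} = \frac{2226 \left(-22\right)}{\left(-1\right) \left(-487662\right)} + \frac{229104}{\frac{1187}{200}} = - \frac{48972}{487662} + 229104 \cdot \frac{200}{1187} = \left(-48972\right) \frac{1}{487662} + \frac{45820800}{1187} = - \frac{1166}{11611} + \frac{45820800}{1187} = \frac{532023924758}{13782257}$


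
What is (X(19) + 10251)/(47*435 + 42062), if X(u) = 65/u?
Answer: 194834/1187633 ≈ 0.16405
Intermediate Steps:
(X(19) + 10251)/(47*435 + 42062) = (65/19 + 10251)/(47*435 + 42062) = (65*(1/19) + 10251)/(20445 + 42062) = (65/19 + 10251)/62507 = (194834/19)*(1/62507) = 194834/1187633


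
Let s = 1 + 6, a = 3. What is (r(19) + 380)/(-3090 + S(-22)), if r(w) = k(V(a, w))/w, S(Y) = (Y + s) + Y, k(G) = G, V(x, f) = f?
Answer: -381/3127 ≈ -0.12184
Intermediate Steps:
s = 7
S(Y) = 7 + 2*Y (S(Y) = (Y + 7) + Y = (7 + Y) + Y = 7 + 2*Y)
r(w) = 1 (r(w) = w/w = 1)
(r(19) + 380)/(-3090 + S(-22)) = (1 + 380)/(-3090 + (7 + 2*(-22))) = 381/(-3090 + (7 - 44)) = 381/(-3090 - 37) = 381/(-3127) = 381*(-1/3127) = -381/3127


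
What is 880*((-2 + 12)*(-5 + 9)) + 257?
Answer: 35457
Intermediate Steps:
880*((-2 + 12)*(-5 + 9)) + 257 = 880*(10*4) + 257 = 880*40 + 257 = 35200 + 257 = 35457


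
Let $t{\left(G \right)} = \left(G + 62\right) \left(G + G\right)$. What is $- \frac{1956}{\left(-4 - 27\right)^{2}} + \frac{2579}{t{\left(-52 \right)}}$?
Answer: $- \frac{4512659}{999440} \approx -4.5152$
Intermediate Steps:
$t{\left(G \right)} = 2 G \left(62 + G\right)$ ($t{\left(G \right)} = \left(62 + G\right) 2 G = 2 G \left(62 + G\right)$)
$- \frac{1956}{\left(-4 - 27\right)^{2}} + \frac{2579}{t{\left(-52 \right)}} = - \frac{1956}{\left(-4 - 27\right)^{2}} + \frac{2579}{2 \left(-52\right) \left(62 - 52\right)} = - \frac{1956}{\left(-31\right)^{2}} + \frac{2579}{2 \left(-52\right) 10} = - \frac{1956}{961} + \frac{2579}{-1040} = \left(-1956\right) \frac{1}{961} + 2579 \left(- \frac{1}{1040}\right) = - \frac{1956}{961} - \frac{2579}{1040} = - \frac{4512659}{999440}$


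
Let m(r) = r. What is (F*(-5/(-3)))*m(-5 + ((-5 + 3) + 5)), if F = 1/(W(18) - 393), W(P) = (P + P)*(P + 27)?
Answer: -10/3681 ≈ -0.0027167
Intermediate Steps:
W(P) = 2*P*(27 + P) (W(P) = (2*P)*(27 + P) = 2*P*(27 + P))
F = 1/1227 (F = 1/(2*18*(27 + 18) - 393) = 1/(2*18*45 - 393) = 1/(1620 - 393) = 1/1227 ≈ 0.00081500)
(F*(-5/(-3)))*m(-5 + ((-5 + 3) + 5)) = ((-5/(-3))/1227)*(-5 + ((-5 + 3) + 5)) = ((-5*(-⅓))/1227)*(-5 + (-2 + 5)) = ((1/1227)*(5/3))*(-5 + 3) = (5/3681)*(-2) = -10/3681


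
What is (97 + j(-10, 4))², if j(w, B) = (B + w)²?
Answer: 17689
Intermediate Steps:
(97 + j(-10, 4))² = (97 + (4 - 10)²)² = (97 + (-6)²)² = (97 + 36)² = 133² = 17689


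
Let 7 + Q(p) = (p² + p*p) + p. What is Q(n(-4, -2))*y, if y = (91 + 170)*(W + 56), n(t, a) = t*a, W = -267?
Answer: -7104159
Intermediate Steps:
n(t, a) = a*t
Q(p) = -7 + p + 2*p² (Q(p) = -7 + ((p² + p*p) + p) = -7 + ((p² + p²) + p) = -7 + (2*p² + p) = -7 + (p + 2*p²) = -7 + p + 2*p²)
y = -55071 (y = (91 + 170)*(-267 + 56) = 261*(-211) = -55071)
Q(n(-4, -2))*y = (-7 - 2*(-4) + 2*(-2*(-4))²)*(-55071) = (-7 + 8 + 2*8²)*(-55071) = (-7 + 8 + 2*64)*(-55071) = (-7 + 8 + 128)*(-55071) = 129*(-55071) = -7104159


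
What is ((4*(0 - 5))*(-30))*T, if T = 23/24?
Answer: 575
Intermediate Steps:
T = 23/24 (T = 23*(1/24) = 23/24 ≈ 0.95833)
((4*(0 - 5))*(-30))*T = ((4*(0 - 5))*(-30))*(23/24) = ((4*(-5))*(-30))*(23/24) = -20*(-30)*(23/24) = 600*(23/24) = 575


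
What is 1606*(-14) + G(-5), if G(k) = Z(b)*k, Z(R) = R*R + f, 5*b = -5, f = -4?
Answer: -22469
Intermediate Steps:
b = -1 (b = (1/5)*(-5) = -1)
Z(R) = -4 + R**2 (Z(R) = R*R - 4 = R**2 - 4 = -4 + R**2)
G(k) = -3*k (G(k) = (-4 + (-1)**2)*k = (-4 + 1)*k = -3*k)
1606*(-14) + G(-5) = 1606*(-14) - 3*(-5) = -22484 + 15 = -22469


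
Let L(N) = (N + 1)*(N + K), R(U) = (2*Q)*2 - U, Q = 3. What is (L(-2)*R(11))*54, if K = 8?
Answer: -324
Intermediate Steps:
R(U) = 12 - U (R(U) = (2*3)*2 - U = 6*2 - U = 12 - U)
L(N) = (1 + N)*(8 + N) (L(N) = (N + 1)*(N + 8) = (1 + N)*(8 + N))
(L(-2)*R(11))*54 = ((8 + (-2)² + 9*(-2))*(12 - 1*11))*54 = ((8 + 4 - 18)*(12 - 11))*54 = -6*1*54 = -6*54 = -324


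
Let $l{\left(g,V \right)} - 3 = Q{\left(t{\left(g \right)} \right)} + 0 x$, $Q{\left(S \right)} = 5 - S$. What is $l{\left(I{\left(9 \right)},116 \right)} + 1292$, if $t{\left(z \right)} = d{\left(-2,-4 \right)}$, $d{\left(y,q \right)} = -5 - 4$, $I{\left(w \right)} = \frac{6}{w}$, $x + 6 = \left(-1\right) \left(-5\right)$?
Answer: $1309$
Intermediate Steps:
$x = -1$ ($x = -6 - -5 = -6 + 5 = -1$)
$d{\left(y,q \right)} = -9$
$t{\left(z \right)} = -9$
$l{\left(g,V \right)} = 17$ ($l{\left(g,V \right)} = 3 + \left(\left(5 - -9\right) + 0 \left(-1\right)\right) = 3 + \left(\left(5 + 9\right) + 0\right) = 3 + \left(14 + 0\right) = 3 + 14 = 17$)
$l{\left(I{\left(9 \right)},116 \right)} + 1292 = 17 + 1292 = 1309$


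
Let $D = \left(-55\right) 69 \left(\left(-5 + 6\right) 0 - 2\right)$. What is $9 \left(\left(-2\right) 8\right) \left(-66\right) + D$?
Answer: $17094$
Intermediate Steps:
$D = 7590$ ($D = - 3795 \left(1 \cdot 0 - 2\right) = - 3795 \left(0 - 2\right) = \left(-3795\right) \left(-2\right) = 7590$)
$9 \left(\left(-2\right) 8\right) \left(-66\right) + D = 9 \left(\left(-2\right) 8\right) \left(-66\right) + 7590 = 9 \left(-16\right) \left(-66\right) + 7590 = \left(-144\right) \left(-66\right) + 7590 = 9504 + 7590 = 17094$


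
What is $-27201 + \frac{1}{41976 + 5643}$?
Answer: $- \frac{1295284418}{47619} \approx -27201.0$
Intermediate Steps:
$-27201 + \frac{1}{41976 + 5643} = -27201 + \frac{1}{47619} = - \frac{1295284418}{47619}$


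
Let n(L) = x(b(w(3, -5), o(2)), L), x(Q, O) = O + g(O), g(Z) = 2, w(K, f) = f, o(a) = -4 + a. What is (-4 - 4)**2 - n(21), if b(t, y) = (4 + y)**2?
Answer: 41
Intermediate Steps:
x(Q, O) = 2 + O (x(Q, O) = O + 2 = 2 + O)
n(L) = 2 + L
(-4 - 4)**2 - n(21) = (-4 - 4)**2 - (2 + 21) = (-8)**2 - 1*23 = 64 - 23 = 41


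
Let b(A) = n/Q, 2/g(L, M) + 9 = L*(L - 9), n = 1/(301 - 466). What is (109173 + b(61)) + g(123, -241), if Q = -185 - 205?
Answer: 10938364946207/100192950 ≈ 1.0917e+5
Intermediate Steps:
n = -1/165 (n = 1/(-165) = -1/165 ≈ -0.0060606)
Q = -390
g(L, M) = 2/(-9 + L*(-9 + L)) (g(L, M) = 2/(-9 + L*(L - 9)) = 2/(-9 + L*(-9 + L)))
b(A) = 1/64350 (b(A) = -1/165/(-390) = -1/165*(-1/390) = 1/64350)
(109173 + b(61)) + g(123, -241) = (109173 + 1/64350) + 2/(-9 + 123**2 - 9*123) = 7025282551/64350 + 2/(-9 + 15129 - 1107) = 7025282551/64350 + 2/14013 = 10938364946207/100192950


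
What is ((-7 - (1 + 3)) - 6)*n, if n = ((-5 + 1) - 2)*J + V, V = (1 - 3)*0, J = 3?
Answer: 306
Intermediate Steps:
V = 0 (V = -2*0 = 0)
n = -18 (n = ((-5 + 1) - 2)*3 + 0 = (-4 - 2)*3 + 0 = -6*3 + 0 = -18 + 0 = -18)
((-7 - (1 + 3)) - 6)*n = ((-7 - (1 + 3)) - 6)*(-18) = ((-7 - 1*4) - 6)*(-18) = ((-7 - 4) - 6)*(-18) = (-11 - 6)*(-18) = -17*(-18) = 306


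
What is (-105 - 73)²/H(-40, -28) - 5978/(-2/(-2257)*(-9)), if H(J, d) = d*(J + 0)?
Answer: 1888999729/2520 ≈ 7.4960e+5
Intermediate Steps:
H(J, d) = J*d (H(J, d) = d*J = J*d)
(-105 - 73)²/H(-40, -28) - 5978/(-2/(-2257)*(-9)) = (-105 - 73)²/((-40*(-28))) - 5978/(-2/(-2257)*(-9)) = (-178)²/1120 - 5978/(-2*(-1/2257)*(-9)) = 31684*(1/1120) - 5978/((2/2257)*(-9)) = 7921/280 - 5978/(-18/2257) = 7921/280 - 5978*(-2257/18) = 7921/280 + 6746173/9 = 1888999729/2520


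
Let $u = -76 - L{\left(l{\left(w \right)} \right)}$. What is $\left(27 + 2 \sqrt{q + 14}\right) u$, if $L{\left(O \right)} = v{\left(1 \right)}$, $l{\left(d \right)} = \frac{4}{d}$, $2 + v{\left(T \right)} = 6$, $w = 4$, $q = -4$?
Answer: $-2160 - 160 \sqrt{10} \approx -2666.0$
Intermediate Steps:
$v{\left(T \right)} = 4$ ($v{\left(T \right)} = -2 + 6 = 4$)
$L{\left(O \right)} = 4$
$u = -80$ ($u = -76 - 4 = -80$)
$\left(27 + 2 \sqrt{q + 14}\right) u = \left(27 + 2 \sqrt{-4 + 14}\right) \left(-80\right) = \left(27 + 2 \sqrt{10}\right) \left(-80\right) = -2160 - 160 \sqrt{10}$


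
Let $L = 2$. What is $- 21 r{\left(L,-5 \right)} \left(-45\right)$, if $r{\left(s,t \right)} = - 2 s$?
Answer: $-3780$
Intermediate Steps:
$- 21 r{\left(L,-5 \right)} \left(-45\right) = - 21 \left(\left(-2\right) 2\right) \left(-45\right) = \left(-21\right) \left(-4\right) \left(-45\right) = 84 \left(-45\right) = -3780$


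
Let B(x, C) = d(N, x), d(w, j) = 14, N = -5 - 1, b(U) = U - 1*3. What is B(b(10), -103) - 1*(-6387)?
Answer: 6401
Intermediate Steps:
b(U) = -3 + U (b(U) = U - 3 = -3 + U)
N = -6
B(x, C) = 14
B(b(10), -103) - 1*(-6387) = 14 - 1*(-6387) = 14 + 6387 = 6401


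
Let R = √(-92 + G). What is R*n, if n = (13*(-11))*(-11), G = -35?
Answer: 1573*I*√127 ≈ 17727.0*I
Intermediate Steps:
R = I*√127 (R = √(-92 - 35) = √(-127) = I*√127 ≈ 11.269*I)
n = 1573 (n = -143*(-11) = 1573)
R*n = (I*√127)*1573 = 1573*I*√127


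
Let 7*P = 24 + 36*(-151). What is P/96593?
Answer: -5412/676151 ≈ -0.0080041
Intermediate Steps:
P = -5412/7 (P = (24 + 36*(-151))/7 = (24 - 5436)/7 = (⅐)*(-5412) = -5412/7 ≈ -773.14)
P/96593 = -5412/7/96593 = -5412/7*1/96593 = -5412/676151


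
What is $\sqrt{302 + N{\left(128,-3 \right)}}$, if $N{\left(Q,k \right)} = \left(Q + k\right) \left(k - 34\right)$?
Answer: $i \sqrt{4323} \approx 65.75 i$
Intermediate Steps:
$N{\left(Q,k \right)} = \left(-34 + k\right) \left(Q + k\right)$ ($N{\left(Q,k \right)} = \left(Q + k\right) \left(-34 + k\right) = \left(-34 + k\right) \left(Q + k\right)$)
$\sqrt{302 + N{\left(128,-3 \right)}} = \sqrt{302 + \left(\left(-3\right)^{2} - 4352 - -102 + 128 \left(-3\right)\right)} = \sqrt{302 + \left(9 - 4352 + 102 - 384\right)} = \sqrt{302 - 4625} = \sqrt{-4323} = i \sqrt{4323}$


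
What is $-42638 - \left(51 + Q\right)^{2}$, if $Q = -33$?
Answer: $-42962$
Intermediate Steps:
$-42638 - \left(51 + Q\right)^{2} = -42638 - \left(51 - 33\right)^{2} = -42638 - 18^{2} = -42638 - 324 = -42962$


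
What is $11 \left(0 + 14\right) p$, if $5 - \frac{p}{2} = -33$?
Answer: $11704$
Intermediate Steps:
$p = 76$ ($p = 10 - -66 = 10 + 66 = 76$)
$11 \left(0 + 14\right) p = 11 \left(0 + 14\right) 76 = 11 \cdot 14 \cdot 76 = 154 \cdot 76 = 11704$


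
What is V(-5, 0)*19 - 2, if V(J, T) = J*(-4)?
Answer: 378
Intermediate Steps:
V(J, T) = -4*J
V(-5, 0)*19 - 2 = -4*(-5)*19 - 2 = 20*19 - 2 = 380 - 2 = 378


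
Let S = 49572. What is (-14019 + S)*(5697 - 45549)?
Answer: -1416858156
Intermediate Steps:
(-14019 + S)*(5697 - 45549) = (-14019 + 49572)*(5697 - 45549) = 35553*(-39852) = -1416858156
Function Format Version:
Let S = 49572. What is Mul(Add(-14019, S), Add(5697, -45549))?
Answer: -1416858156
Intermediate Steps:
Mul(Add(-14019, S), Add(5697, -45549)) = Mul(Add(-14019, 49572), Add(5697, -45549)) = Mul(35553, -39852) = -1416858156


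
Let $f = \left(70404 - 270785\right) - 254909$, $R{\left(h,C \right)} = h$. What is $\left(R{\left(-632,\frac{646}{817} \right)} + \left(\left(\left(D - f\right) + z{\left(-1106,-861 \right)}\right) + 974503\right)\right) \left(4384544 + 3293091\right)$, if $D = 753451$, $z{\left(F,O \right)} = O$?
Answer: $16750687838885$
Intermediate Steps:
$f = -455290$ ($f = -200381 - 254909 = -455290$)
$\left(R{\left(-632,\frac{646}{817} \right)} + \left(\left(\left(D - f\right) + z{\left(-1106,-861 \right)}\right) + 974503\right)\right) \left(4384544 + 3293091\right) = \left(-632 + \left(\left(\left(753451 - -455290\right) - 861\right) + 974503\right)\right) \left(4384544 + 3293091\right) = \left(-632 + \left(\left(\left(753451 + 455290\right) - 861\right) + 974503\right)\right) 7677635 = \left(-632 + \left(\left(1208741 - 861\right) + 974503\right)\right) 7677635 = \left(-632 + \left(1207880 + 974503\right)\right) 7677635 = \left(-632 + 2182383\right) 7677635 = 2181751 \cdot 7677635 = 16750687838885$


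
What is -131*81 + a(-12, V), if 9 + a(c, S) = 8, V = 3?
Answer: -10612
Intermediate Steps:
a(c, S) = -1 (a(c, S) = -9 + 8 = -1)
-131*81 + a(-12, V) = -131*81 - 1 = -10611 - 1 = -10612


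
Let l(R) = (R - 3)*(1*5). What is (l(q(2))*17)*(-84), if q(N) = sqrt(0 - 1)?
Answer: 21420 - 7140*I ≈ 21420.0 - 7140.0*I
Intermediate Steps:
q(N) = I (q(N) = sqrt(-1) = I)
l(R) = -15 + 5*R (l(R) = (-3 + R)*5 = -15 + 5*R)
(l(q(2))*17)*(-84) = ((-15 + 5*I)*17)*(-84) = (-255 + 85*I)*(-84) = 21420 - 7140*I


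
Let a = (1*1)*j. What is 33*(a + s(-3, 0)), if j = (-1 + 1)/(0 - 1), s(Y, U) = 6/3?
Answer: 66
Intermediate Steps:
s(Y, U) = 2 (s(Y, U) = 6*(1/3) = 2)
j = 0 (j = 0/(-1) = 0*(-1) = 0)
a = 0 (a = (1*1)*0 = 1*0 = 0)
33*(a + s(-3, 0)) = 33*(0 + 2) = 33*2 = 66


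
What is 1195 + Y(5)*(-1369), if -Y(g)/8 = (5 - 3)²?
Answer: 45003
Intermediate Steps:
Y(g) = -32 (Y(g) = -8*(5 - 3)² = -8*2² = -8*4 = -32)
1195 + Y(5)*(-1369) = 1195 - 32*(-1369) = 1195 + 43808 = 45003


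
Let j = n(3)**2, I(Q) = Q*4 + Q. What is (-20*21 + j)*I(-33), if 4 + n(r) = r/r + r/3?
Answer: 68640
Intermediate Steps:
I(Q) = 5*Q (I(Q) = 4*Q + Q = 5*Q)
n(r) = -3 + r/3 (n(r) = -4 + (r/r + r/3) = -4 + (1 + r*(1/3)) = -4 + (1 + r/3) = -3 + r/3)
j = 4 (j = (-3 + (1/3)*3)**2 = (-3 + 1)**2 = (-2)**2 = 4)
(-20*21 + j)*I(-33) = (-20*21 + 4)*(5*(-33)) = (-420 + 4)*(-165) = -416*(-165) = 68640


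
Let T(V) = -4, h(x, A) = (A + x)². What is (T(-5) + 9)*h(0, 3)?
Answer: 45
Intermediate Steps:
(T(-5) + 9)*h(0, 3) = (-4 + 9)*(3 + 0)² = 5*3² = 5*9 = 45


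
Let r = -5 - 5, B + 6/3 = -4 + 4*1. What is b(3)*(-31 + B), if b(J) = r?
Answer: 330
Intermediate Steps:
B = -2 (B = -2 + (-4 + 4*1) = -2 + (-4 + 4) = -2 + 0 = -2)
r = -10
b(J) = -10
b(3)*(-31 + B) = -10*(-31 - 2) = -10*(-33) = 330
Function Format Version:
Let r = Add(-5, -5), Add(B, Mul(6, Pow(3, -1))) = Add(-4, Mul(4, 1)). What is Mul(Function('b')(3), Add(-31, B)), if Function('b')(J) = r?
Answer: 330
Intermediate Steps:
B = -2 (B = Add(-2, Add(-4, Mul(4, 1))) = Add(-2, Add(-4, 4)) = Add(-2, 0) = -2)
r = -10
Function('b')(J) = -10
Mul(Function('b')(3), Add(-31, B)) = Mul(-10, Add(-31, -2)) = Mul(-10, -33) = 330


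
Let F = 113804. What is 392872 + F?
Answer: 506676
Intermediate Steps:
392872 + F = 392872 + 113804 = 506676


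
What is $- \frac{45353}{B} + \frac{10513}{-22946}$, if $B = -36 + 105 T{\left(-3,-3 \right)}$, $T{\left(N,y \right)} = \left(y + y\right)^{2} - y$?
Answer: $- \frac{98485655}{8467074} \approx -11.632$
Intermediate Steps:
$T{\left(N,y \right)} = - y + 4 y^{2}$ ($T{\left(N,y \right)} = \left(2 y\right)^{2} - y = 4 y^{2} - y = - y + 4 y^{2}$)
$B = 4059$ ($B = -36 + 105 \left(- 3 \left(-1 + 4 \left(-3\right)\right)\right) = -36 + 105 \left(- 3 \left(-1 - 12\right)\right) = -36 + 105 \left(\left(-3\right) \left(-13\right)\right) = -36 + 105 \cdot 39 = -36 + 4095 = 4059$)
$- \frac{45353}{B} + \frac{10513}{-22946} = - \frac{45353}{4059} + \frac{10513}{-22946} = \left(-45353\right) \frac{1}{4059} + 10513 \left(- \frac{1}{22946}\right) = - \frac{4123}{369} - \frac{10513}{22946} = - \frac{98485655}{8467074}$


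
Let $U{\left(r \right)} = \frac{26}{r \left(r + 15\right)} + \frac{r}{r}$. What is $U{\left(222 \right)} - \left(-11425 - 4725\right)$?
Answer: $\frac{424884370}{26307} \approx 16151.0$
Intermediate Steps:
$U{\left(r \right)} = 1 + \frac{26}{r \left(15 + r\right)}$ ($U{\left(r \right)} = \frac{26}{r \left(15 + r\right)} + 1 = 1 + \frac{26}{r \left(15 + r\right)}$)
$U{\left(222 \right)} - \left(-11425 - 4725\right) = \frac{26 + 222^{2} + 15 \cdot 222}{222 \left(15 + 222\right)} - \left(-11425 - 4725\right) = \frac{26 + 49284 + 3330}{222 \cdot 237} - \left(-11425 - 4725\right) = \frac{1}{222} \cdot \frac{1}{237} \cdot 52640 - -16150 = \frac{26320}{26307} + 16150 = \frac{424884370}{26307}$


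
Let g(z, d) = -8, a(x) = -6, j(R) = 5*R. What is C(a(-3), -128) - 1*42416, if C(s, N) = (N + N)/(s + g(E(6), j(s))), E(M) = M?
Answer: -296784/7 ≈ -42398.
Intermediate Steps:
C(s, N) = 2*N/(-8 + s) (C(s, N) = (N + N)/(s - 8) = (2*N)/(-8 + s) = 2*N/(-8 + s))
C(a(-3), -128) - 1*42416 = 2*(-128)/(-8 - 6) - 1*42416 = 2*(-128)/(-14) - 42416 = 2*(-128)*(-1/14) - 42416 = 128/7 - 42416 = -296784/7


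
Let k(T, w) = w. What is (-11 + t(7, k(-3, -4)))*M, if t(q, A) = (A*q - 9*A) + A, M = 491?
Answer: -3437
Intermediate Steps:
t(q, A) = -8*A + A*q (t(q, A) = (-9*A + A*q) + A = -8*A + A*q)
(-11 + t(7, k(-3, -4)))*M = (-11 - 4*(-8 + 7))*491 = (-11 - 4*(-1))*491 = (-11 + 4)*491 = -7*491 = -3437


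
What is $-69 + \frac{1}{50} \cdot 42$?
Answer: $- \frac{1704}{25} \approx -68.16$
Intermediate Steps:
$-69 + \frac{1}{50} \cdot 42 = -69 + \frac{21}{25} = - \frac{1704}{25}$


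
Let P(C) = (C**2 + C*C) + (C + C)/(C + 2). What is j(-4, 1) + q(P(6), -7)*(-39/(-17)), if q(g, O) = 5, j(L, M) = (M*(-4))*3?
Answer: -9/17 ≈ -0.52941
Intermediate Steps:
j(L, M) = -12*M (j(L, M) = -4*M*3 = -12*M)
P(C) = 2*C**2 + 2*C/(2 + C) (P(C) = (C**2 + C**2) + (2*C)/(2 + C) = 2*C**2 + 2*C/(2 + C))
j(-4, 1) + q(P(6), -7)*(-39/(-17)) = -12*1 + 5*(-39/(-17)) = -12 + 5*(-39*(-1/17)) = -12 + 5*(39/17) = -12 + 195/17 = -9/17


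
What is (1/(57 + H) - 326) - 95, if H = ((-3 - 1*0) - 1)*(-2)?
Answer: -27364/65 ≈ -420.98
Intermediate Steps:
H = 8 (H = ((-3 + 0) - 1)*(-2) = (-3 - 1)*(-2) = -4*(-2) = 8)
(1/(57 + H) - 326) - 95 = (1/(57 + 8) - 326) - 95 = (1/65 - 326) - 95 = -21189/65 - 95 = -27364/65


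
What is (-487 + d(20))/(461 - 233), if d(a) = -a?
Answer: -169/76 ≈ -2.2237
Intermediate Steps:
(-487 + d(20))/(461 - 233) = (-487 - 1*20)/(461 - 233) = (-487 - 20)/228 = -507*1/228 = -169/76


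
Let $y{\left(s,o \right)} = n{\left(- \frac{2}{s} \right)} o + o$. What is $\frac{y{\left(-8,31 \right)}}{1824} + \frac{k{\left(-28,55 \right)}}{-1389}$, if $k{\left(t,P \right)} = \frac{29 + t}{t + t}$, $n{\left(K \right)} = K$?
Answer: $\frac{167553}{7882112} \approx 0.021257$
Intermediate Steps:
$y{\left(s,o \right)} = o - \frac{2 o}{s}$ ($y{\left(s,o \right)} = - \frac{2}{s} o + o = - \frac{2 o}{s} + o = o - \frac{2 o}{s}$)
$k{\left(t,P \right)} = \frac{29 + t}{2 t}$
$\frac{y{\left(-8,31 \right)}}{1824} + \frac{k{\left(-28,55 \right)}}{-1389} = \frac{31 \frac{1}{-8} \left(-2 - 8\right)}{1824} + \frac{\frac{1}{2} \frac{1}{-28} \left(29 - 28\right)}{-1389} = 31 \left(- \frac{1}{8}\right) \left(-10\right) \frac{1}{1824} + \frac{1}{2} \left(- \frac{1}{28}\right) 1 \left(- \frac{1}{1389}\right) = \frac{155}{4} \cdot \frac{1}{1824} - - \frac{1}{77784} = \frac{155}{7296} + \frac{1}{77784} = \frac{167553}{7882112}$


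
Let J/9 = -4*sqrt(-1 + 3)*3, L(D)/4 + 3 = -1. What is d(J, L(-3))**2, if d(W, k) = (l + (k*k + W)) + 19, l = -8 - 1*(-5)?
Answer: 97312 - 58752*sqrt(2) ≈ 14224.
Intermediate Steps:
L(D) = -16 (L(D) = -12 + 4*(-1) = -12 - 4 = -16)
l = -3 (l = -8 + 5 = -3)
J = -108*sqrt(2) (J = 9*(-4*sqrt(-1 + 3)*3) = 9*(-4*sqrt(2)*3) = 9*(-12*sqrt(2)) = -108*sqrt(2) ≈ -152.74)
d(W, k) = 16 + W + k**2 (d(W, k) = (-3 + (k*k + W)) + 19 = (-3 + (k**2 + W)) + 19 = (-3 + (W + k**2)) + 19 = (-3 + W + k**2) + 19 = 16 + W + k**2)
d(J, L(-3))**2 = (16 - 108*sqrt(2) + (-16)**2)**2 = (16 - 108*sqrt(2) + 256)**2 = (272 - 108*sqrt(2))**2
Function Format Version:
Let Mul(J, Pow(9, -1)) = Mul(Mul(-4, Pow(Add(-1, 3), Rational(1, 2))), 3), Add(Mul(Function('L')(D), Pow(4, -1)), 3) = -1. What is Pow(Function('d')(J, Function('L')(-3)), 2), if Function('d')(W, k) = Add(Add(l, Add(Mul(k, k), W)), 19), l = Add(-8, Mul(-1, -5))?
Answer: Add(97312, Mul(-58752, Pow(2, Rational(1, 2)))) ≈ 14224.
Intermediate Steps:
Function('L')(D) = -16 (Function('L')(D) = Add(-12, Mul(4, -1)) = Add(-12, -4) = -16)
l = -3 (l = Add(-8, 5) = -3)
J = Mul(-108, Pow(2, Rational(1, 2))) (J = Mul(9, Mul(Mul(-4, Pow(Add(-1, 3), Rational(1, 2))), 3)) = Mul(9, Mul(Mul(-4, Pow(2, Rational(1, 2))), 3)) = Mul(9, Mul(-12, Pow(2, Rational(1, 2)))) = Mul(-108, Pow(2, Rational(1, 2))) ≈ -152.74)
Function('d')(W, k) = Add(16, W, Pow(k, 2)) (Function('d')(W, k) = Add(Add(-3, Add(Mul(k, k), W)), 19) = Add(Add(-3, Add(Pow(k, 2), W)), 19) = Add(Add(-3, Add(W, Pow(k, 2))), 19) = Add(Add(-3, W, Pow(k, 2)), 19) = Add(16, W, Pow(k, 2)))
Pow(Function('d')(J, Function('L')(-3)), 2) = Pow(Add(16, Mul(-108, Pow(2, Rational(1, 2))), Pow(-16, 2)), 2) = Pow(Add(16, Mul(-108, Pow(2, Rational(1, 2))), 256), 2) = Pow(Add(272, Mul(-108, Pow(2, Rational(1, 2)))), 2)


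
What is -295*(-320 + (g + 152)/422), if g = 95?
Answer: 39763935/422 ≈ 94227.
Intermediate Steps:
-295*(-320 + (g + 152)/422) = -295*(-320 + (95 + 152)/422) = -295*(-320 + 247*(1/422)) = -295*(-320 + 247/422) = -295*(-134793/422) = 39763935/422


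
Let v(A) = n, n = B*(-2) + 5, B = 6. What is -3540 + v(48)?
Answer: -3547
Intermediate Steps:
n = -7 (n = 6*(-2) + 5 = -12 + 5 = -7)
v(A) = -7
-3540 + v(48) = -3540 - 7 = -3547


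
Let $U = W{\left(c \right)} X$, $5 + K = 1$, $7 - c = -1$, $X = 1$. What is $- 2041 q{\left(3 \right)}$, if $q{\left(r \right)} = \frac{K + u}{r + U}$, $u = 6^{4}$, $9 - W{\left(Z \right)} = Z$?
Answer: $-659243$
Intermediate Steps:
$c = 8$ ($c = 7 - -1 = 7 + 1 = 8$)
$K = -4$ ($K = -5 + 1 = -4$)
$W{\left(Z \right)} = 9 - Z$
$u = 1296$
$U = 1$ ($U = \left(9 - 8\right) 1 = 1 \cdot 1 = 1$)
$q{\left(r \right)} = \frac{1292}{1 + r}$ ($q{\left(r \right)} = \frac{-4 + 1296}{r + 1} = \frac{1292}{1 + r}$)
$- 2041 q{\left(3 \right)} = - 2041 \frac{1292}{1 + 3} = - 2041 \cdot \frac{1292}{4} = - 2041 \cdot 1292 \cdot \frac{1}{4} = \left(-2041\right) 323 = -659243$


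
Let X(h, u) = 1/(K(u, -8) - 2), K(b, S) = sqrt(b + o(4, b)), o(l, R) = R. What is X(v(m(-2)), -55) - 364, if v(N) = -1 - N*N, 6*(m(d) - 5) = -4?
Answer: -20749/57 - I*sqrt(110)/114 ≈ -364.02 - 0.092001*I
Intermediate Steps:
m(d) = 13/3 (m(d) = 5 + (1/6)*(-4) = 5 - 2/3 = 13/3)
v(N) = -1 - N**2
K(b, S) = sqrt(2)*sqrt(b) (K(b, S) = sqrt(b + b) = sqrt(2*b) = sqrt(2)*sqrt(b))
X(h, u) = 1/(-2 + sqrt(2)*sqrt(u)) (X(h, u) = 1/(sqrt(2)*sqrt(u) - 2) = 1/(-2 + sqrt(2)*sqrt(u)))
X(v(m(-2)), -55) - 364 = 1/(-2 + sqrt(2)*sqrt(-55)) - 364 = 1/(-2 + sqrt(2)*(I*sqrt(55))) - 364 = 1/(-2 + I*sqrt(110)) - 364 = -364 + 1/(-2 + I*sqrt(110))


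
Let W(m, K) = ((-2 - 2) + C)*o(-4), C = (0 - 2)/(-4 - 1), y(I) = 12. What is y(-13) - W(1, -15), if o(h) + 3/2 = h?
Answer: -39/5 ≈ -7.8000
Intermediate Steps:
C = 2/5 (C = -2/(-5) = -2*(-1/5) = 2/5 ≈ 0.40000)
o(h) = -3/2 + h
W(m, K) = 99/5 (W(m, K) = ((-2 - 2) + 2/5)*(-3/2 - 4) = (-4 + 2/5)*(-11/2) = -18/5*(-11/2) = 99/5)
y(-13) - W(1, -15) = 12 - 1*99/5 = 12 - 99/5 = -39/5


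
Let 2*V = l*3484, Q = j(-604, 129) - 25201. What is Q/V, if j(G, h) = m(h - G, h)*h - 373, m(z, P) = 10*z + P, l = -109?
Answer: -661/134 ≈ -4.9328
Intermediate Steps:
m(z, P) = P + 10*z
j(G, h) = -373 + h*(-10*G + 11*h) (j(G, h) = (h + 10*(h - G))*h - 373 = (h + (-10*G + 10*h))*h - 373 = (-10*G + 11*h)*h - 373 = h*(-10*G + 11*h) - 373 = -373 + h*(-10*G + 11*h))
Q = 936637 (Q = (-373 + 129*(-10*(-604) + 11*129)) - 25201 = (-373 + 129*(6040 + 1419)) - 25201 = (-373 + 129*7459) - 25201 = (-373 + 962211) - 25201 = 961838 - 25201 = 936637)
V = -189878 (V = (-109*3484)/2 = (1/2)*(-379756) = -189878)
Q/V = 936637/(-189878) = 936637*(-1/189878) = -661/134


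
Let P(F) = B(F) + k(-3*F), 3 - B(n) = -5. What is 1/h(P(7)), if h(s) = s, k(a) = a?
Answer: -1/13 ≈ -0.076923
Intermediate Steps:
B(n) = 8 (B(n) = 3 - 1*(-5) = 3 + 5 = 8)
P(F) = 8 - 3*F
1/h(P(7)) = 1/(8 - 3*7) = 1/(8 - 21) = 1/(-13) = -1/13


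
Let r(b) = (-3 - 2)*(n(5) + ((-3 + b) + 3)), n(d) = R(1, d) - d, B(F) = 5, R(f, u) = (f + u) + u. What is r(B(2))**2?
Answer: 3025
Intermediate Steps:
R(f, u) = f + 2*u
n(d) = 1 + d (n(d) = (1 + 2*d) - d = 1 + d)
r(b) = -30 - 5*b (r(b) = (-3 - 2)*((1 + 5) + ((-3 + b) + 3)) = -5*(6 + b) = -30 - 5*b)
r(B(2))**2 = (-30 - 5*5)**2 = (-30 - 25)**2 = (-55)**2 = 3025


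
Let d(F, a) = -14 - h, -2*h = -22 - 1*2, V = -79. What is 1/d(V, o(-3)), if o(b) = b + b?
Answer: -1/26 ≈ -0.038462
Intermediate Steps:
h = 12 (h = -(-22 - 1*2)/2 = -(-22 - 2)/2 = -1/2*(-24) = 12)
o(b) = 2*b
d(F, a) = -26 (d(F, a) = -14 - 1*12 = -14 - 12 = -26)
1/d(V, o(-3)) = 1/(-26) = -1/26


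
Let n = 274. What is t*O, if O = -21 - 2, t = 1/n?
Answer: -23/274 ≈ -0.083942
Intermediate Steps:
t = 1/274 ≈ 0.0036496
O = -23
t*O = (1/274)*(-23) = -23/274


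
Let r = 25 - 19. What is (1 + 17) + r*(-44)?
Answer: -246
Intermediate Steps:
r = 6
(1 + 17) + r*(-44) = (1 + 17) + 6*(-44) = 18 - 264 = -246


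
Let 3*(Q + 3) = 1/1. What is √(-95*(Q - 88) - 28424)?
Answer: 2*I*√44574/3 ≈ 140.75*I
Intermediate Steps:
Q = -8/3 (Q = -3 + (⅓)/1 = -3 + (⅓)*1 = -3 + ⅓ = -8/3 ≈ -2.6667)
√(-95*(Q - 88) - 28424) = √(-95*(-8/3 - 88) - 28424) = √(-95*(-272/3) - 28424) = √(25840/3 - 28424) = √(-59432/3) = 2*I*√44574/3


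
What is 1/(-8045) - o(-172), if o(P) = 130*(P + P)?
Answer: 359772399/8045 ≈ 44720.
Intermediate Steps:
o(P) = 260*P (o(P) = 130*(2*P) = 260*P)
1/(-8045) - o(-172) = 1/(-8045) - 260*(-172) = -1/8045 - 1*(-44720) = -1/8045 + 44720 = 359772399/8045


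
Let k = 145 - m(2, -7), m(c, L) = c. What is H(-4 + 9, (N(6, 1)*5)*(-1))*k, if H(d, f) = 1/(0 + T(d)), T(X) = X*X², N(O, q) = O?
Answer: 143/125 ≈ 1.1440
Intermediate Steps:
T(X) = X³
H(d, f) = d⁻³ (H(d, f) = 1/(0 + d³) = 1/(d³) = d⁻³)
k = 143 (k = 145 - 1*2 = 145 - 2 = 143)
H(-4 + 9, (N(6, 1)*5)*(-1))*k = 143/(-4 + 9)³ = 143/5³ = (1/125)*143 = 143/125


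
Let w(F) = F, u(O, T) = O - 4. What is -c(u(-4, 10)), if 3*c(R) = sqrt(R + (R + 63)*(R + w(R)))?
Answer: -2*I*sqrt(222)/3 ≈ -9.9331*I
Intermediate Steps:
u(O, T) = -4 + O
c(R) = sqrt(R + 2*R*(63 + R))/3 (c(R) = sqrt(R + (R + 63)*(R + R))/3 = sqrt(R + (63 + R)*(2*R))/3 = sqrt(R + 2*R*(63 + R))/3)
-c(u(-4, 10)) = -sqrt((-4 - 4)*(127 + 2*(-4 - 4)))/3 = -sqrt(-8*(127 + 2*(-8)))/3 = -sqrt(-8*(127 - 16))/3 = -sqrt(-8*111)/3 = -sqrt(-888)/3 = -2*I*sqrt(222)/3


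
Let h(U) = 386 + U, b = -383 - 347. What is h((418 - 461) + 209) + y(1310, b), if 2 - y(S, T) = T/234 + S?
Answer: -88087/117 ≈ -752.88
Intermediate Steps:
b = -730
y(S, T) = 2 - S - T/234 (y(S, T) = 2 - (T/234 + S) = 2 - (S + T/234) = 2 + (-S - T/234) = 2 - S - T/234)
h((418 - 461) + 209) + y(1310, b) = (386 + ((418 - 461) + 209)) + (2 - 1*1310 - 1/234*(-730)) = (386 + (-43 + 209)) + (2 - 1310 + 365/117) = (386 + 166) - 152671/117 = 552 - 152671/117 = -88087/117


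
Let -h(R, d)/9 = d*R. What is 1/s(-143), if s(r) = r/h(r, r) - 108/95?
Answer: -122265/138901 ≈ -0.88023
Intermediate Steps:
h(R, d) = -9*R*d (h(R, d) = -9*d*R = -9*R*d)
s(r) = -108/95 - 1/(9*r) (s(r) = r/((-9*r*r)) - 108/95 = r/((-9*r²)) - 108*1/95 = r*(-1/(9*r²)) - 108/95 = -1/(9*r) - 108/95 = -108/95 - 1/(9*r))
1/s(-143) = 1/((1/855)*(-95 - 972*(-143))/(-143)) = 1/((1/855)*(-1/143)*(-95 + 138996)) = 1/((1/855)*(-1/143)*138901) = 1/(-138901/122265) = -122265/138901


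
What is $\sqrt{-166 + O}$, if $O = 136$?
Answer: $i \sqrt{30} \approx 5.4772 i$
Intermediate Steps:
$\sqrt{-166 + O} = \sqrt{-166 + 136} = \sqrt{-30} = i \sqrt{30}$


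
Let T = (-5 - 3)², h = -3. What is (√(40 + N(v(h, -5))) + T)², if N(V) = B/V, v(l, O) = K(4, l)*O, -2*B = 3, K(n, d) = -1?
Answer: (640 + √3970)²/100 ≈ 4942.2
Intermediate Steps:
B = -3/2 (B = -½*3 = -3/2 ≈ -1.5000)
v(l, O) = -O
T = 64 (T = (-8)² = 64)
N(V) = -3/(2*V)
(√(40 + N(v(h, -5))) + T)² = (√(40 - 3/(2*((-1*(-5))))) + 64)² = (√(40 - 3/2/5) + 64)² = (√(40 - 3/2*⅕) + 64)² = (√(40 - 3/10) + 64)² = (√(397/10) + 64)² = (√3970/10 + 64)² = (64 + √3970/10)²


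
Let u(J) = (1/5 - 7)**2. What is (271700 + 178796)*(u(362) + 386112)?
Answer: 4349068562176/25 ≈ 1.7396e+11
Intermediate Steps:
u(J) = 1156/25 (u(J) = (1/5 - 7)**2 = (-34/5)**2 = 1156/25)
(271700 + 178796)*(u(362) + 386112) = (271700 + 178796)*(1156/25 + 386112) = 450496*(9653956/25) = 4349068562176/25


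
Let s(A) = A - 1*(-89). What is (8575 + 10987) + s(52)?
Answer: 19703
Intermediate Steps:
s(A) = 89 + A (s(A) = A + 89 = 89 + A)
(8575 + 10987) + s(52) = (8575 + 10987) + (89 + 52) = 19562 + 141 = 19703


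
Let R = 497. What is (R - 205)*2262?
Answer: 660504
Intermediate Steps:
(R - 205)*2262 = (497 - 205)*2262 = 292*2262 = 660504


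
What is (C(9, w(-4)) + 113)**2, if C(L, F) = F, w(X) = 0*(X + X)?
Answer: 12769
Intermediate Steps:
w(X) = 0 (w(X) = 0*(2*X) = 0)
(C(9, w(-4)) + 113)**2 = (0 + 113)**2 = 113**2 = 12769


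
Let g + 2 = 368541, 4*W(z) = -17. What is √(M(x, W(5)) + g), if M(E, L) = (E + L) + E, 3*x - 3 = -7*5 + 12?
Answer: √13266771/6 ≈ 607.06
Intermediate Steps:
W(z) = -17/4 (W(z) = (¼)*(-17) = -17/4)
x = -20/3 (x = 1 + (-7*5 + 12)/3 = 1 + (-35 + 12)/3 = 1 + (⅓)*(-23) = 1 - 23/3 = -20/3 ≈ -6.6667)
M(E, L) = L + 2*E
g = 368539 (g = -2 + 368541 = 368539)
√(M(x, W(5)) + g) = √((-17/4 + 2*(-20/3)) + 368539) = √((-17/4 - 40/3) + 368539) = √(-211/12 + 368539) = √(4422257/12) = √13266771/6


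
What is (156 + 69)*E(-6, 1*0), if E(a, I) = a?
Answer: -1350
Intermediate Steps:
(156 + 69)*E(-6, 1*0) = (156 + 69)*(-6) = 225*(-6) = -1350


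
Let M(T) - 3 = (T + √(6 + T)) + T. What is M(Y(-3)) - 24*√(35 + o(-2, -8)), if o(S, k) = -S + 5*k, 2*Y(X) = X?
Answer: 3*√2/2 - 24*I*√3 ≈ 2.1213 - 41.569*I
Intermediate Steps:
Y(X) = X/2
M(T) = 3 + √(6 + T) + 2*T (M(T) = 3 + ((T + √(6 + T)) + T) = 3 + (√(6 + T) + 2*T) = 3 + √(6 + T) + 2*T)
M(Y(-3)) - 24*√(35 + o(-2, -8)) = (3 + √(6 + (½)*(-3)) + 2*((½)*(-3))) - 24*√(35 + (-1*(-2) + 5*(-8))) = (3 + √(6 - 3/2) + 2*(-3/2)) - 24*√(35 + (2 - 40)) = (3 + √(9/2) - 3) - 24*√(35 - 38) = (3 + 3*√2/2 - 3) - 24*I*√3 = 3*√2/2 - 24*I*√3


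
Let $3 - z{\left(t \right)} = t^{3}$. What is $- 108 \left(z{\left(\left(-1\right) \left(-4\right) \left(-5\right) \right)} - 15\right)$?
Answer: $-862704$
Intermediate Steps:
$z{\left(t \right)} = 3 - t^{3}$
$- 108 \left(z{\left(\left(-1\right) \left(-4\right) \left(-5\right) \right)} - 15\right) = - 108 \left(\left(3 - \left(\left(-1\right) \left(-4\right) \left(-5\right)\right)^{3}\right) - 15\right) = - 108 \left(\left(3 - \left(4 \left(-5\right)\right)^{3}\right) - 15\right) = - 108 \left(\left(3 - \left(-20\right)^{3}\right) - 15\right) = - 108 \left(\left(3 - -8000\right) - 15\right) = - 108 \left(\left(3 + 8000\right) - 15\right) = - 108 \left(8003 - 15\right) = \left(-108\right) 7988 = -862704$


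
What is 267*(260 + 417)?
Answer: 180759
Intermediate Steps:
267*(260 + 417) = 267*677 = 180759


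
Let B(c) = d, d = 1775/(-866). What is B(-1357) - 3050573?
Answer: -2641797993/866 ≈ -3.0506e+6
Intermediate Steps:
d = -1775/866 (d = 1775*(-1/866) = -1775/866 ≈ -2.0497)
B(c) = -1775/866
B(-1357) - 3050573 = -1775/866 - 3050573 = -2641797993/866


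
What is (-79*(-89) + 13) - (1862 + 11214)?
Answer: -6032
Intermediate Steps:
(-79*(-89) + 13) - (1862 + 11214) = (7031 + 13) - 1*13076 = 7044 - 13076 = -6032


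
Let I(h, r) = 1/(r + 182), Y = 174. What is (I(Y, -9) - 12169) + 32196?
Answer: 3464672/173 ≈ 20027.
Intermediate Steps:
I(h, r) = 1/(182 + r)
(I(Y, -9) - 12169) + 32196 = (1/(182 - 9) - 12169) + 32196 = (1/173 - 12169) + 32196 = -2105236/173 + 32196 = 3464672/173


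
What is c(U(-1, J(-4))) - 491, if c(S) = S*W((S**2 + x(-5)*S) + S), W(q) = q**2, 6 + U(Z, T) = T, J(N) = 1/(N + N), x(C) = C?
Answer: -787984177/32768 ≈ -24047.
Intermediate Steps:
J(N) = 1/(2*N)
U(Z, T) = -6 + T
c(S) = S*(S**2 - 4*S)**2 (c(S) = S*((S**2 - 5*S) + S)**2 = S*(S**2 - 4*S)**2)
c(U(-1, J(-4))) - 491 = (-6 + (1/2)/(-4))**3*(-4 + (-6 + (1/2)/(-4)))**2 - 491 = (-6 + (1/2)*(-1/4))**3*(-4 + (-6 + (1/2)*(-1/4)))**2 - 491 = (-6 - 1/8)**3*(-4 + (-6 - 1/8))**2 - 491 = (-49/8)**3*(-4 - 49/8)**2 - 491 = -117649*(-81/8)**2/512 - 491 = -117649/512*6561/64 - 491 = -771895089/32768 - 491 = -787984177/32768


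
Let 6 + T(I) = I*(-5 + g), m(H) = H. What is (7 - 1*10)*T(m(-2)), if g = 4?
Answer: 12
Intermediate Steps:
T(I) = -6 - I (T(I) = -6 + I*(-5 + 4) = -6 + I*(-1) = -6 - I)
(7 - 1*10)*T(m(-2)) = (7 - 1*10)*(-6 - 1*(-2)) = (7 - 10)*(-6 + 2) = -3*(-4) = 12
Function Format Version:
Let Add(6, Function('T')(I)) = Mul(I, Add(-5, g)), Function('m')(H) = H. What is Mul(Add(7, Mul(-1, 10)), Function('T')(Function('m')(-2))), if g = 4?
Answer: 12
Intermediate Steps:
Function('T')(I) = Add(-6, Mul(-1, I)) (Function('T')(I) = Add(-6, Mul(I, Add(-5, 4))) = Add(-6, Mul(I, -1)) = Add(-6, Mul(-1, I)))
Mul(Add(7, Mul(-1, 10)), Function('T')(Function('m')(-2))) = Mul(Add(7, Mul(-1, 10)), Add(-6, Mul(-1, -2))) = Mul(Add(7, -10), Add(-6, 2)) = Mul(-3, -4) = 12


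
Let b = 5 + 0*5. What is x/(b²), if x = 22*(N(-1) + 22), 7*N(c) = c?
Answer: 3366/175 ≈ 19.234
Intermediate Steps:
N(c) = c/7
b = 5 (b = 5 + 0 = 5)
x = 3366/7 (x = 22*((⅐)*(-1) + 22) = 22*(-⅐ + 22) = 22*(153/7) = 3366/7 ≈ 480.86)
x/(b²) = 3366/(7*(5²)) = (3366/7)/25 = (3366/7)*(1/25) = 3366/175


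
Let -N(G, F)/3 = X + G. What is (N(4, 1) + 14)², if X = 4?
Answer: 100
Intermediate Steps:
N(G, F) = -12 - 3*G (N(G, F) = -3*(4 + G) = -12 - 3*G)
(N(4, 1) + 14)² = ((-12 - 3*4) + 14)² = ((-12 - 12) + 14)² = (-24 + 14)² = (-10)² = 100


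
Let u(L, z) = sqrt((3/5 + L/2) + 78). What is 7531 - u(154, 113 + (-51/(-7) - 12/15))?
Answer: 7531 - sqrt(3890)/5 ≈ 7518.5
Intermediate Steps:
u(L, z) = sqrt(393/5 + L/2) (u(L, z) = sqrt((3*(1/5) + L*(1/2)) + 78) = sqrt((3/5 + L/2) + 78) = sqrt(393/5 + L/2))
7531 - u(154, 113 + (-51/(-7) - 12/15)) = 7531 - sqrt(7860 + 50*154)/10 = 7531 - sqrt(7860 + 7700)/10 = 7531 - sqrt(15560)/10 = 7531 - 2*sqrt(3890)/10 = 7531 - sqrt(3890)/5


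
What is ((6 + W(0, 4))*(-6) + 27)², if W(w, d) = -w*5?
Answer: 81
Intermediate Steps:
W(w, d) = -5*w
((6 + W(0, 4))*(-6) + 27)² = ((6 - 5*0)*(-6) + 27)² = ((6 + 0)*(-6) + 27)² = (6*(-6) + 27)² = (-36 + 27)² = (-9)² = 81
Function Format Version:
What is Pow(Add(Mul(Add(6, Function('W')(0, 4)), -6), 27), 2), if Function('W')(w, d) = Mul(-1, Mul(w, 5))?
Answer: 81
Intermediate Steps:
Function('W')(w, d) = Mul(-5, w) (Function('W')(w, d) = Mul(-1, Mul(5, w)) = Mul(-5, w))
Pow(Add(Mul(Add(6, Function('W')(0, 4)), -6), 27), 2) = Pow(Add(Mul(Add(6, Mul(-5, 0)), -6), 27), 2) = Pow(Add(Mul(Add(6, 0), -6), 27), 2) = Pow(Add(Mul(6, -6), 27), 2) = Pow(Add(-36, 27), 2) = Pow(-9, 2) = 81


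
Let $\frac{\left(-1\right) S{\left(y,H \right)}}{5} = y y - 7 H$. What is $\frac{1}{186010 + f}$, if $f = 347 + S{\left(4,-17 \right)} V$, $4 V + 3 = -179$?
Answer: $\frac{2}{434139} \approx 4.6068 \cdot 10^{-6}$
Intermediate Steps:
$V = - \frac{91}{2}$ ($V = - \frac{3}{4} + \frac{1}{4} \left(-179\right) = - \frac{3}{4} - \frac{179}{4} = - \frac{91}{2} \approx -45.5$)
$S{\left(y,H \right)} = - 5 y^{2} + 35 H$ ($S{\left(y,H \right)} = - 5 \left(y y - 7 H\right) = - 5 \left(y^{2} - 7 H\right) = - 5 y^{2} + 35 H$)
$f = \frac{62119}{2}$ ($f = 347 + \left(- 5 \cdot 4^{2} + 35 \left(-17\right)\right) \left(- \frac{91}{2}\right) = 347 + \left(\left(-5\right) 16 - 595\right) \left(- \frac{91}{2}\right) = 347 + \left(-80 - 595\right) \left(- \frac{91}{2}\right) = 347 - - \frac{61425}{2} = 347 + \frac{61425}{2} = \frac{62119}{2} \approx 31060.0$)
$\frac{1}{186010 + f} = \frac{1}{186010 + \frac{62119}{2}} = \frac{1}{\frac{434139}{2}} = \frac{2}{434139}$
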